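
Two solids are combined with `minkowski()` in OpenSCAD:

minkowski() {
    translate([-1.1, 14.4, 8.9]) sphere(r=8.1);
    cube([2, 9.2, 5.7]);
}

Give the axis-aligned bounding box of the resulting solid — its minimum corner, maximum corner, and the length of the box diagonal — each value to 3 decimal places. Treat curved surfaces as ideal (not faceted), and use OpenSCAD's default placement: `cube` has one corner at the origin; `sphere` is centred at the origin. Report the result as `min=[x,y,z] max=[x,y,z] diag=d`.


min=[-9.200,6.300,0.800] max=[9.000,31.700,22.700] diag=38.158

A = translate([-1.1, 14.4, 8.9]) sphere(r=8.1) → bbox [-9.2,6.3,0.8] .. [7,22.5,17]
B = cube([2, 9.2, 5.7]) → bbox [0,0,0] .. [2,9.2,5.7]
lo = A.lo+B.lo = [-9.2+0, 6.3+0, 0.8+0] = [-9.200,6.300,0.800]
hi = A.hi+B.hi = [7+2, 22.5+9.2, 17+5.7] = [9.000,31.700,22.700]
diag = √(18.2²+25.4²+21.9²) = √1456.01 = 38.158


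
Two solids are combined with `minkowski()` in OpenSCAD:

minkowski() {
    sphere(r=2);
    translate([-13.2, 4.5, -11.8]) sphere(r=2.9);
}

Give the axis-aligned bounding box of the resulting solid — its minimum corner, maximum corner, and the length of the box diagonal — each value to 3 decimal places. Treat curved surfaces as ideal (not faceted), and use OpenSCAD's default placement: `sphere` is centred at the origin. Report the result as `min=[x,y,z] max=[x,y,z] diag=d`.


min=[-18.100,-0.400,-16.700] max=[-8.300,9.400,-6.900] diag=16.974

A = translate([-13.2, 4.5, -11.8]) sphere(r=2.9) → bbox [-16.1,1.6,-14.7] .. [-10.3,7.4,-8.9]
B = sphere(r=2) → bbox [-2,-2,-2] .. [2,2,2]
lo = A.lo+B.lo = [-16.1-2, 1.6-2, -14.7-2] = [-18.100,-0.400,-16.700]
hi = A.hi+B.hi = [-10.3+2, 7.4+2, -8.9+2] = [-8.300,9.400,-6.900]
diag = √(9.8²+9.8²+9.8²) = √288.12 = 16.974


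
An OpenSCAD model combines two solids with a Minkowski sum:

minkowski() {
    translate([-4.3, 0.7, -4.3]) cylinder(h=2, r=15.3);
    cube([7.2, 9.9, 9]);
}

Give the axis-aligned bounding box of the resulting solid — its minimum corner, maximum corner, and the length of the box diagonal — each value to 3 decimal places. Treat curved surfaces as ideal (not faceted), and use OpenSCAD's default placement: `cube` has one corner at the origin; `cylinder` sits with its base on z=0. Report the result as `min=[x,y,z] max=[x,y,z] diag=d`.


A = translate([-4.3, 0.7, -4.3]) cylinder(h=2, r=15.3) → bbox [-19.6,-14.6,-4.3] .. [11,16,-2.3]
B = cube([7.2, 9.9, 9]) → bbox [0,0,0] .. [7.2,9.9,9]
lo = A.lo+B.lo = [-19.6+0, -14.6+0, -4.3+0] = [-19.600,-14.600,-4.300]
hi = A.hi+B.hi = [11+7.2, 16+9.9, -2.3+9] = [18.200,25.900,6.700]
diag = √(37.8²+40.5²+11²) = √3190.09 = 56.481

min=[-19.600,-14.600,-4.300] max=[18.200,25.900,6.700] diag=56.481


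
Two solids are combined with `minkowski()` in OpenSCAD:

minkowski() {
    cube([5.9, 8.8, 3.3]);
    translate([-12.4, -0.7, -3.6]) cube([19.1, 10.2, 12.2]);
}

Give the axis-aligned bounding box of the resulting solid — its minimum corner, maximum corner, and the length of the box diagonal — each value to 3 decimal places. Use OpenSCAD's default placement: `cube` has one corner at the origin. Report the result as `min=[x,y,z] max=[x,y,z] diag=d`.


A = translate([-12.4, -0.7, -3.6]) cube([19.1, 10.2, 12.2]) → bbox [-12.4,-0.7,-3.6] .. [6.7,9.5,8.6]
B = cube([5.9, 8.8, 3.3]) → bbox [0,0,0] .. [5.9,8.8,3.3]
lo = A.lo+B.lo = [-12.4+0, -0.7+0, -3.6+0] = [-12.400,-0.700,-3.600]
hi = A.hi+B.hi = [6.7+5.9, 9.5+8.8, 8.6+3.3] = [12.600,18.300,11.900]
diag = √(25²+19²+15.5²) = √1226.25 = 35.018

min=[-12.400,-0.700,-3.600] max=[12.600,18.300,11.900] diag=35.018


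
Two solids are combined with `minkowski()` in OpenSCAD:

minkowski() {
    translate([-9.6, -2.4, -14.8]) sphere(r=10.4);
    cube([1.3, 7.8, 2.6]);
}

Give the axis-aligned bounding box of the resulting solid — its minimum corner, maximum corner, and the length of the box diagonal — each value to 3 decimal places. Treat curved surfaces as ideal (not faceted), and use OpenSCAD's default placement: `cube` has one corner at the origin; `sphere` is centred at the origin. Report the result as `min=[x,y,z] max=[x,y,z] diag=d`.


A = translate([-9.6, -2.4, -14.8]) sphere(r=10.4) → bbox [-20,-12.8,-25.2] .. [0.8,8,-4.4]
B = cube([1.3, 7.8, 2.6]) → bbox [0,0,0] .. [1.3,7.8,2.6]
lo = A.lo+B.lo = [-20+0, -12.8+0, -25.2+0] = [-20.000,-12.800,-25.200]
hi = A.hi+B.hi = [0.8+1.3, 8+7.8, -4.4+2.6] = [2.100,15.800,-1.800]
diag = √(22.1²+28.6²+23.4²) = √1853.93 = 43.057

min=[-20.000,-12.800,-25.200] max=[2.100,15.800,-1.800] diag=43.057


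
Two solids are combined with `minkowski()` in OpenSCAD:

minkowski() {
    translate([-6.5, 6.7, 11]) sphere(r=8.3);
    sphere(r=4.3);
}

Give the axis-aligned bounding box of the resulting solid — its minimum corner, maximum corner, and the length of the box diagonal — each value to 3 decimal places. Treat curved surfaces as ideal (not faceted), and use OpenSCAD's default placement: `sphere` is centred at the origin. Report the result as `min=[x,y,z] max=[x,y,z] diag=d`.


A = translate([-6.5, 6.7, 11]) sphere(r=8.3) → bbox [-14.8,-1.6,2.7] .. [1.8,15,19.3]
B = sphere(r=4.3) → bbox [-4.3,-4.3,-4.3] .. [4.3,4.3,4.3]
lo = A.lo+B.lo = [-14.8-4.3, -1.6-4.3, 2.7-4.3] = [-19.100,-5.900,-1.600]
hi = A.hi+B.hi = [1.8+4.3, 15+4.3, 19.3+4.3] = [6.100,19.300,23.600]
diag = √(25.2²+25.2²+25.2²) = √1905.12 = 43.648

min=[-19.100,-5.900,-1.600] max=[6.100,19.300,23.600] diag=43.648


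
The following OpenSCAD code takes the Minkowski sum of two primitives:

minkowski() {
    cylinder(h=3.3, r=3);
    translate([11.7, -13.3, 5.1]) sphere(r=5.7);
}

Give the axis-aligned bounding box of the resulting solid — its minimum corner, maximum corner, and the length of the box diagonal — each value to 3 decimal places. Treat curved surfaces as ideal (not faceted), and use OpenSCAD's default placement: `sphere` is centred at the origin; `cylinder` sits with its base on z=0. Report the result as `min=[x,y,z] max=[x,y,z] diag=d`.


A = translate([11.7, -13.3, 5.1]) sphere(r=5.7) → bbox [6,-19,-0.6] .. [17.4,-7.6,10.8]
B = cylinder(h=3.3, r=3) → bbox [-3,-3,0] .. [3,3,3.3]
lo = A.lo+B.lo = [6-3, -19-3, -0.6+0] = [3.000,-22.000,-0.600]
hi = A.hi+B.hi = [17.4+3, -7.6+3, 10.8+3.3] = [20.400,-4.600,14.100]
diag = √(17.4²+17.4²+14.7²) = √821.61 = 28.664

min=[3.000,-22.000,-0.600] max=[20.400,-4.600,14.100] diag=28.664


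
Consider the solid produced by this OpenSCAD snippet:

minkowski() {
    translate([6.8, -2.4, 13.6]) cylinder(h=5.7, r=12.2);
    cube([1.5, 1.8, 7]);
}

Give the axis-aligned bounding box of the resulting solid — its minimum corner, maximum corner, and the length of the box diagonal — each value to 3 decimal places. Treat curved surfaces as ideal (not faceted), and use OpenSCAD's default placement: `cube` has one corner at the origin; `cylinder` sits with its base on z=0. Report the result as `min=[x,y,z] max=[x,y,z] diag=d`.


min=[-5.400,-14.600,13.600] max=[20.500,11.600,26.300] diag=38.968

A = translate([6.8, -2.4, 13.6]) cylinder(h=5.7, r=12.2) → bbox [-5.4,-14.6,13.6] .. [19,9.8,19.3]
B = cube([1.5, 1.8, 7]) → bbox [0,0,0] .. [1.5,1.8,7]
lo = A.lo+B.lo = [-5.4+0, -14.6+0, 13.6+0] = [-5.400,-14.600,13.600]
hi = A.hi+B.hi = [19+1.5, 9.8+1.8, 19.3+7] = [20.500,11.600,26.300]
diag = √(25.9²+26.2²+12.7²) = √1518.54 = 38.968


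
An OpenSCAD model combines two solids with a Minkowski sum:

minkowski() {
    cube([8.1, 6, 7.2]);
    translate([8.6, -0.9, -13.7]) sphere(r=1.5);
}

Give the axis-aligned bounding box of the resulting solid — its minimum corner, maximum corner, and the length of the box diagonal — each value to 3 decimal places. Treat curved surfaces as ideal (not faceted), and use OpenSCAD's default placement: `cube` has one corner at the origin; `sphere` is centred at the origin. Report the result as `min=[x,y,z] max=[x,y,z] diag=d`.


A = translate([8.6, -0.9, -13.7]) sphere(r=1.5) → bbox [7.1,-2.4,-15.2] .. [10.1,0.6,-12.2]
B = cube([8.1, 6, 7.2]) → bbox [0,0,0] .. [8.1,6,7.2]
lo = A.lo+B.lo = [7.1+0, -2.4+0, -15.2+0] = [7.100,-2.400,-15.200]
hi = A.hi+B.hi = [10.1+8.1, 0.6+6, -12.2+7.2] = [18.200,6.600,-5.000]
diag = √(11.1²+9²+10.2²) = √308.25 = 17.557

min=[7.100,-2.400,-15.200] max=[18.200,6.600,-5.000] diag=17.557


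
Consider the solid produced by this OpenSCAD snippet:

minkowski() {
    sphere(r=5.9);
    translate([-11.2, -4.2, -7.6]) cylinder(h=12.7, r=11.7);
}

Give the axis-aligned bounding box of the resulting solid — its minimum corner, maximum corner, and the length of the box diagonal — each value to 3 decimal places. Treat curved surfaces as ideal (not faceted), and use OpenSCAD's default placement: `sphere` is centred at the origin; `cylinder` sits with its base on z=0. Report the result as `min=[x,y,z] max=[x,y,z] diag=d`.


min=[-28.800,-21.800,-13.500] max=[6.400,13.400,11.000] diag=55.483

A = translate([-11.2, -4.2, -7.6]) cylinder(h=12.7, r=11.7) → bbox [-22.9,-15.9,-7.6] .. [0.5,7.5,5.1]
B = sphere(r=5.9) → bbox [-5.9,-5.9,-5.9] .. [5.9,5.9,5.9]
lo = A.lo+B.lo = [-22.9-5.9, -15.9-5.9, -7.6-5.9] = [-28.800,-21.800,-13.500]
hi = A.hi+B.hi = [0.5+5.9, 7.5+5.9, 5.1+5.9] = [6.400,13.400,11.000]
diag = √(35.2²+35.2²+24.5²) = √3078.33 = 55.483


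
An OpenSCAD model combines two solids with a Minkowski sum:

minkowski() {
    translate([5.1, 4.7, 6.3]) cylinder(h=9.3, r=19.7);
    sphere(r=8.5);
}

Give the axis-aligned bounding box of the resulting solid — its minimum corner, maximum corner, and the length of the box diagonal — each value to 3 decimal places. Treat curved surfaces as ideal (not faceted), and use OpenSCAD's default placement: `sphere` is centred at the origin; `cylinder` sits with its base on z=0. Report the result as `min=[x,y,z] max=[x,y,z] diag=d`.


A = translate([5.1, 4.7, 6.3]) cylinder(h=9.3, r=19.7) → bbox [-14.6,-15,6.3] .. [24.8,24.4,15.6]
B = sphere(r=8.5) → bbox [-8.5,-8.5,-8.5] .. [8.5,8.5,8.5]
lo = A.lo+B.lo = [-14.6-8.5, -15-8.5, 6.3-8.5] = [-23.100,-23.500,-2.200]
hi = A.hi+B.hi = [24.8+8.5, 24.4+8.5, 15.6+8.5] = [33.300,32.900,24.100]
diag = √(56.4²+56.4²+26.3²) = √7053.61 = 83.986

min=[-23.100,-23.500,-2.200] max=[33.300,32.900,24.100] diag=83.986


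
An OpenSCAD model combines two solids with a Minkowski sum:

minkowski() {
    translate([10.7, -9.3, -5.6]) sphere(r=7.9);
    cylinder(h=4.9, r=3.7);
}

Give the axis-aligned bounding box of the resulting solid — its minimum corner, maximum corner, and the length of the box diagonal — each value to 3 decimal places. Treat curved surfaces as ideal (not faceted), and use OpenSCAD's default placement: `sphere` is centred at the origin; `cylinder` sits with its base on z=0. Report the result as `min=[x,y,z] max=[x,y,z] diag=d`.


min=[-0.900,-20.900,-13.500] max=[22.300,2.300,7.200] diag=38.794

A = translate([10.7, -9.3, -5.6]) sphere(r=7.9) → bbox [2.8,-17.2,-13.5] .. [18.6,-1.4,2.3]
B = cylinder(h=4.9, r=3.7) → bbox [-3.7,-3.7,0] .. [3.7,3.7,4.9]
lo = A.lo+B.lo = [2.8-3.7, -17.2-3.7, -13.5+0] = [-0.900,-20.900,-13.500]
hi = A.hi+B.hi = [18.6+3.7, -1.4+3.7, 2.3+4.9] = [22.300,2.300,7.200]
diag = √(23.2²+23.2²+20.7²) = √1504.97 = 38.794


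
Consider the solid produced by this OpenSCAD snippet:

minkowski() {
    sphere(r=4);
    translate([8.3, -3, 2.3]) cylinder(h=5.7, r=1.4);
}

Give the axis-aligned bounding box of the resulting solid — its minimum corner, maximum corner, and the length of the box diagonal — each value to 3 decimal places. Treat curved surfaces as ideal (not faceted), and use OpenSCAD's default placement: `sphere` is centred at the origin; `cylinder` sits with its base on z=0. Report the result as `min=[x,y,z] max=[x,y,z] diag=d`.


A = translate([8.3, -3, 2.3]) cylinder(h=5.7, r=1.4) → bbox [6.9,-4.4,2.3] .. [9.7,-1.6,8]
B = sphere(r=4) → bbox [-4,-4,-4] .. [4,4,4]
lo = A.lo+B.lo = [6.9-4, -4.4-4, 2.3-4] = [2.900,-8.400,-1.700]
hi = A.hi+B.hi = [9.7+4, -1.6+4, 8+4] = [13.700,2.400,12.000]
diag = √(10.8²+10.8²+13.7²) = √420.97 = 20.518

min=[2.900,-8.400,-1.700] max=[13.700,2.400,12.000] diag=20.518


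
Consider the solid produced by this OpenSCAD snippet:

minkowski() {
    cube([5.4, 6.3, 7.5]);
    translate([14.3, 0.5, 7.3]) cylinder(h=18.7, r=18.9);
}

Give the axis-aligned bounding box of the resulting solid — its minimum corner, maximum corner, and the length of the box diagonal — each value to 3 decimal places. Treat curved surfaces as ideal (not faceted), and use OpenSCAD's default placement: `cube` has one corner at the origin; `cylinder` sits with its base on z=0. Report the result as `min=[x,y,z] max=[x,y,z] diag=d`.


min=[-4.600,-18.400,7.300] max=[38.600,25.700,33.500] diag=67.063

A = translate([14.3, 0.5, 7.3]) cylinder(h=18.7, r=18.9) → bbox [-4.6,-18.4,7.3] .. [33.2,19.4,26]
B = cube([5.4, 6.3, 7.5]) → bbox [0,0,0] .. [5.4,6.3,7.5]
lo = A.lo+B.lo = [-4.6+0, -18.4+0, 7.3+0] = [-4.600,-18.400,7.300]
hi = A.hi+B.hi = [33.2+5.4, 19.4+6.3, 26+7.5] = [38.600,25.700,33.500]
diag = √(43.2²+44.1²+26.2²) = √4497.49 = 67.063


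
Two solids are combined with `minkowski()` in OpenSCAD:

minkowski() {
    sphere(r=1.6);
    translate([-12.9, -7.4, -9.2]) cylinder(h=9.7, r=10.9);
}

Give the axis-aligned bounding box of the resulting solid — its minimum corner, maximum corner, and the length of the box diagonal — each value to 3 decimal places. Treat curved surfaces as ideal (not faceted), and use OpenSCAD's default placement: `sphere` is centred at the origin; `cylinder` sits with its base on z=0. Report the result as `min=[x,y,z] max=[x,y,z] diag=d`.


A = translate([-12.9, -7.4, -9.2]) cylinder(h=9.7, r=10.9) → bbox [-23.8,-18.3,-9.2] .. [-2,3.5,0.5]
B = sphere(r=1.6) → bbox [-1.6,-1.6,-1.6] .. [1.6,1.6,1.6]
lo = A.lo+B.lo = [-23.8-1.6, -18.3-1.6, -9.2-1.6] = [-25.400,-19.900,-10.800]
hi = A.hi+B.hi = [-2+1.6, 3.5+1.6, 0.5+1.6] = [-0.400,5.100,2.100]
diag = √(25²+25²+12.9²) = √1416.41 = 37.635

min=[-25.400,-19.900,-10.800] max=[-0.400,5.100,2.100] diag=37.635


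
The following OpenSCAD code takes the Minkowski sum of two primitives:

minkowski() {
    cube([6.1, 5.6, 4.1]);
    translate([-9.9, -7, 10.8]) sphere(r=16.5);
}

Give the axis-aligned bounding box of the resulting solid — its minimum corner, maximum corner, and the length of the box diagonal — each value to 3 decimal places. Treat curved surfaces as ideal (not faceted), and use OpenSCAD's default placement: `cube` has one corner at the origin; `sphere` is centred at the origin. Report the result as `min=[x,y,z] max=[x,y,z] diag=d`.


min=[-26.400,-23.500,-5.700] max=[12.700,15.100,31.400] diag=66.296

A = translate([-9.9, -7, 10.8]) sphere(r=16.5) → bbox [-26.4,-23.5,-5.7] .. [6.6,9.5,27.3]
B = cube([6.1, 5.6, 4.1]) → bbox [0,0,0] .. [6.1,5.6,4.1]
lo = A.lo+B.lo = [-26.4+0, -23.5+0, -5.7+0] = [-26.400,-23.500,-5.700]
hi = A.hi+B.hi = [6.6+6.1, 9.5+5.6, 27.3+4.1] = [12.700,15.100,31.400]
diag = √(39.1²+38.6²+37.1²) = √4395.18 = 66.296


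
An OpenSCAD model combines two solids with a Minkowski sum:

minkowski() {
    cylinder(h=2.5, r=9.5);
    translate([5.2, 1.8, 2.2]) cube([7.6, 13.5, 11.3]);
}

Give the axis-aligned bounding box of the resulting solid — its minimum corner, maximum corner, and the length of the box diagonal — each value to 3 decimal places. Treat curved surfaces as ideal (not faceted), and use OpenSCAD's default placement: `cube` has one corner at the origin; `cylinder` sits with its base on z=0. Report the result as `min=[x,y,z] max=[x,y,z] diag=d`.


A = translate([5.2, 1.8, 2.2]) cube([7.6, 13.5, 11.3]) → bbox [5.2,1.8,2.2] .. [12.8,15.3,13.5]
B = cylinder(h=2.5, r=9.5) → bbox [-9.5,-9.5,0] .. [9.5,9.5,2.5]
lo = A.lo+B.lo = [5.2-9.5, 1.8-9.5, 2.2+0] = [-4.300,-7.700,2.200]
hi = A.hi+B.hi = [12.8+9.5, 15.3+9.5, 13.5+2.5] = [22.300,24.800,16.000]
diag = √(26.6²+32.5²+13.8²) = √1954.25 = 44.207

min=[-4.300,-7.700,2.200] max=[22.300,24.800,16.000] diag=44.207


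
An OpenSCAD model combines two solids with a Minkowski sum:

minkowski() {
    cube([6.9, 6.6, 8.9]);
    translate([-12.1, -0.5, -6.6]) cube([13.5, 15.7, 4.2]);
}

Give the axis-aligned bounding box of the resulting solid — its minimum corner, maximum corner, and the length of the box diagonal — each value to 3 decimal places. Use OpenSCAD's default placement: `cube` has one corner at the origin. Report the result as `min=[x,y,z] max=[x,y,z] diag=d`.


A = translate([-12.1, -0.5, -6.6]) cube([13.5, 15.7, 4.2]) → bbox [-12.1,-0.5,-6.6] .. [1.4,15.2,-2.4]
B = cube([6.9, 6.6, 8.9]) → bbox [0,0,0] .. [6.9,6.6,8.9]
lo = A.lo+B.lo = [-12.1+0, -0.5+0, -6.6+0] = [-12.100,-0.500,-6.600]
hi = A.hi+B.hi = [1.4+6.9, 15.2+6.6, -2.4+8.9] = [8.300,21.800,6.500]
diag = √(20.4²+22.3²+13.1²) = √1085.06 = 32.940

min=[-12.100,-0.500,-6.600] max=[8.300,21.800,6.500] diag=32.940


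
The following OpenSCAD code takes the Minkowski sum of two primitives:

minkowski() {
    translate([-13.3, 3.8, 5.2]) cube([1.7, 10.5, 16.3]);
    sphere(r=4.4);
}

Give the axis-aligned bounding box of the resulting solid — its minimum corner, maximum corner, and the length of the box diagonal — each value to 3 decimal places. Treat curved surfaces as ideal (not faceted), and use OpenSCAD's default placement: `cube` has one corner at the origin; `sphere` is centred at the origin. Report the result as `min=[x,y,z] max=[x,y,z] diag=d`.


A = translate([-13.3, 3.8, 5.2]) cube([1.7, 10.5, 16.3]) → bbox [-13.3,3.8,5.2] .. [-11.6,14.3,21.5]
B = sphere(r=4.4) → bbox [-4.4,-4.4,-4.4] .. [4.4,4.4,4.4]
lo = A.lo+B.lo = [-13.3-4.4, 3.8-4.4, 5.2-4.4] = [-17.700,-0.600,0.800]
hi = A.hi+B.hi = [-11.6+4.4, 14.3+4.4, 21.5+4.4] = [-7.200,18.700,25.900]
diag = √(10.5²+19.3²+25.1²) = √1112.75 = 33.358

min=[-17.700,-0.600,0.800] max=[-7.200,18.700,25.900] diag=33.358


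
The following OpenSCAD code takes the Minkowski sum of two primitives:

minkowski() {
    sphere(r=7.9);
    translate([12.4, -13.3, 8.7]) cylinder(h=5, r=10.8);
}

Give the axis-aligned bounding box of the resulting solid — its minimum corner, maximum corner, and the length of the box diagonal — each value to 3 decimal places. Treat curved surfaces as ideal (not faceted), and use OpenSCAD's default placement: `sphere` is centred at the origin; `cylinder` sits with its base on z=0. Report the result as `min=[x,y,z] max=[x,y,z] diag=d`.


A = translate([12.4, -13.3, 8.7]) cylinder(h=5, r=10.8) → bbox [1.6,-24.1,8.7] .. [23.2,-2.5,13.7]
B = sphere(r=7.9) → bbox [-7.9,-7.9,-7.9] .. [7.9,7.9,7.9]
lo = A.lo+B.lo = [1.6-7.9, -24.1-7.9, 8.7-7.9] = [-6.300,-32.000,0.800]
hi = A.hi+B.hi = [23.2+7.9, -2.5+7.9, 13.7+7.9] = [31.100,5.400,21.600]
diag = √(37.4²+37.4²+20.8²) = √3230.16 = 56.834

min=[-6.300,-32.000,0.800] max=[31.100,5.400,21.600] diag=56.834


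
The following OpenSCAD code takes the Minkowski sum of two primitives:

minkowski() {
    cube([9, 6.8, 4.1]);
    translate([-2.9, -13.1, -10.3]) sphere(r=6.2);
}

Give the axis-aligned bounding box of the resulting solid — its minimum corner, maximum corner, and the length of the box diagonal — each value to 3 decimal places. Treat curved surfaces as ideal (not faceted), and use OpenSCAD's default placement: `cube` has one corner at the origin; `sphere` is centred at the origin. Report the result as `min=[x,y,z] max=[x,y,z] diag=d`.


min=[-9.100,-19.300,-16.500] max=[12.300,-0.100,0.000] diag=33.149

A = translate([-2.9, -13.1, -10.3]) sphere(r=6.2) → bbox [-9.1,-19.3,-16.5] .. [3.3,-6.9,-4.1]
B = cube([9, 6.8, 4.1]) → bbox [0,0,0] .. [9,6.8,4.1]
lo = A.lo+B.lo = [-9.1+0, -19.3+0, -16.5+0] = [-9.100,-19.300,-16.500]
hi = A.hi+B.hi = [3.3+9, -6.9+6.8, -4.1+4.1] = [12.300,-0.100,0.000]
diag = √(21.4²+19.2²+16.5²) = √1098.85 = 33.149


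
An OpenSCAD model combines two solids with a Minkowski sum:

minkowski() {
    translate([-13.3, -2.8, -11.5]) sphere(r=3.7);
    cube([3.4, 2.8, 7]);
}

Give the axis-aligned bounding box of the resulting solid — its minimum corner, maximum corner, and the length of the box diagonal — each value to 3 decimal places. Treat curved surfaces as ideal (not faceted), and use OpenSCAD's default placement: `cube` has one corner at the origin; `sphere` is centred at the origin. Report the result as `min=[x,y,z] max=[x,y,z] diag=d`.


min=[-17.000,-6.500,-15.200] max=[-6.200,3.700,-0.800] diag=20.689

A = translate([-13.3, -2.8, -11.5]) sphere(r=3.7) → bbox [-17,-6.5,-15.2] .. [-9.6,0.9,-7.8]
B = cube([3.4, 2.8, 7]) → bbox [0,0,0] .. [3.4,2.8,7]
lo = A.lo+B.lo = [-17+0, -6.5+0, -15.2+0] = [-17.000,-6.500,-15.200]
hi = A.hi+B.hi = [-9.6+3.4, 0.9+2.8, -7.8+7] = [-6.200,3.700,-0.800]
diag = √(10.8²+10.2²+14.4²) = √428.04 = 20.689


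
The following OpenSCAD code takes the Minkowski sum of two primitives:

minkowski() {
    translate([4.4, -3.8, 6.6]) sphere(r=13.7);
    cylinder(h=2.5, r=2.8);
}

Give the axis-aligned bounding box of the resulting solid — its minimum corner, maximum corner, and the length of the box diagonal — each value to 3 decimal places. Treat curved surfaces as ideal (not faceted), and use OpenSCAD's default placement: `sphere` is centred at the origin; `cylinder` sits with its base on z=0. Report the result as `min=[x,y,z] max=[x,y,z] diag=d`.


min=[-12.100,-20.300,-7.100] max=[20.900,12.700,22.800] diag=55.426

A = translate([4.4, -3.8, 6.6]) sphere(r=13.7) → bbox [-9.3,-17.5,-7.1] .. [18.1,9.9,20.3]
B = cylinder(h=2.5, r=2.8) → bbox [-2.8,-2.8,0] .. [2.8,2.8,2.5]
lo = A.lo+B.lo = [-9.3-2.8, -17.5-2.8, -7.1+0] = [-12.100,-20.300,-7.100]
hi = A.hi+B.hi = [18.1+2.8, 9.9+2.8, 20.3+2.5] = [20.900,12.700,22.800]
diag = √(33²+33²+29.9²) = √3072.01 = 55.426


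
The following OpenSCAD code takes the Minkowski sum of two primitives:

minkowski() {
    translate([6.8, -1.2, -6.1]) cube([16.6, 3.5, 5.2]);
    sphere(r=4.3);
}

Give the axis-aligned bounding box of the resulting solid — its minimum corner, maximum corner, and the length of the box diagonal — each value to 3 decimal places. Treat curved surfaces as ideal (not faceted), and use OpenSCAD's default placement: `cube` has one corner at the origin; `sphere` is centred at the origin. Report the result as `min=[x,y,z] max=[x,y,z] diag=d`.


min=[2.500,-5.500,-10.400] max=[27.700,6.600,3.400] diag=31.175

A = translate([6.8, -1.2, -6.1]) cube([16.6, 3.5, 5.2]) → bbox [6.8,-1.2,-6.1] .. [23.4,2.3,-0.9]
B = sphere(r=4.3) → bbox [-4.3,-4.3,-4.3] .. [4.3,4.3,4.3]
lo = A.lo+B.lo = [6.8-4.3, -1.2-4.3, -6.1-4.3] = [2.500,-5.500,-10.400]
hi = A.hi+B.hi = [23.4+4.3, 2.3+4.3, -0.9+4.3] = [27.700,6.600,3.400]
diag = √(25.2²+12.1²+13.8²) = √971.89 = 31.175


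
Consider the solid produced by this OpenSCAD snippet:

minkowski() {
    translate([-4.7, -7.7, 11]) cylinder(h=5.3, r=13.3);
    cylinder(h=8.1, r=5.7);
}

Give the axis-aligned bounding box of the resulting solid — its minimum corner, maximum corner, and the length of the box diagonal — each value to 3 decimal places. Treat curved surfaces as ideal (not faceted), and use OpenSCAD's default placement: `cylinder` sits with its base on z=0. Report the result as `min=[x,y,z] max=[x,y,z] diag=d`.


min=[-23.700,-26.700,11.000] max=[14.300,11.300,24.400] diag=55.386

A = translate([-4.7, -7.7, 11]) cylinder(h=5.3, r=13.3) → bbox [-18,-21,11] .. [8.6,5.6,16.3]
B = cylinder(h=8.1, r=5.7) → bbox [-5.7,-5.7,0] .. [5.7,5.7,8.1]
lo = A.lo+B.lo = [-18-5.7, -21-5.7, 11+0] = [-23.700,-26.700,11.000]
hi = A.hi+B.hi = [8.6+5.7, 5.6+5.7, 16.3+8.1] = [14.300,11.300,24.400]
diag = √(38²+38²+13.4²) = √3067.56 = 55.386


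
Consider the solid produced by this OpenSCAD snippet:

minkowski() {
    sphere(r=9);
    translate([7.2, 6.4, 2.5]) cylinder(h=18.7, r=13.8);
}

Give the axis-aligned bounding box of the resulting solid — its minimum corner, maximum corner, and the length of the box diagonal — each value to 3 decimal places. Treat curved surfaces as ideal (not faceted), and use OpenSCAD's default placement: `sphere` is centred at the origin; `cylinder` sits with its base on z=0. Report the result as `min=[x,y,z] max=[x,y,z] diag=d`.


min=[-15.600,-16.400,-6.500] max=[30.000,29.200,30.200] diag=74.200

A = translate([7.2, 6.4, 2.5]) cylinder(h=18.7, r=13.8) → bbox [-6.6,-7.4,2.5] .. [21,20.2,21.2]
B = sphere(r=9) → bbox [-9,-9,-9] .. [9,9,9]
lo = A.lo+B.lo = [-6.6-9, -7.4-9, 2.5-9] = [-15.600,-16.400,-6.500]
hi = A.hi+B.hi = [21+9, 20.2+9, 21.2+9] = [30.000,29.200,30.200]
diag = √(45.6²+45.6²+36.7²) = √5505.61 = 74.200


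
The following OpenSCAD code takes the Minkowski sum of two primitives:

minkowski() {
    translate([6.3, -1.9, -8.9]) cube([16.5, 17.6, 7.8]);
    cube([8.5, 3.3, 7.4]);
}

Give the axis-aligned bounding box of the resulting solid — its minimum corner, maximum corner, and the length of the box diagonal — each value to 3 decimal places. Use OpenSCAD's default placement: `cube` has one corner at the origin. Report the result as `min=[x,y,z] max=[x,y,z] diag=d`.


min=[6.300,-1.900,-8.900] max=[31.300,19.000,6.300] diag=35.956

A = translate([6.3, -1.9, -8.9]) cube([16.5, 17.6, 7.8]) → bbox [6.3,-1.9,-8.9] .. [22.8,15.7,-1.1]
B = cube([8.5, 3.3, 7.4]) → bbox [0,0,0] .. [8.5,3.3,7.4]
lo = A.lo+B.lo = [6.3+0, -1.9+0, -8.9+0] = [6.300,-1.900,-8.900]
hi = A.hi+B.hi = [22.8+8.5, 15.7+3.3, -1.1+7.4] = [31.300,19.000,6.300]
diag = √(25²+20.9²+15.2²) = √1292.85 = 35.956


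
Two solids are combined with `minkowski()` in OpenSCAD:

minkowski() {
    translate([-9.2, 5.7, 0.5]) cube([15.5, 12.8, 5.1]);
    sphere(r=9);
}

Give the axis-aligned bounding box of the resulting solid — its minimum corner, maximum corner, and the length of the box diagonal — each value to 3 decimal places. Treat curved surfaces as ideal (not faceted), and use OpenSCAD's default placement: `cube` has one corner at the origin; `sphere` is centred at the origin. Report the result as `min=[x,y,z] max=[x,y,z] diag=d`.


min=[-18.200,-3.300,-8.500] max=[15.300,27.500,14.600] diag=51.034

A = translate([-9.2, 5.7, 0.5]) cube([15.5, 12.8, 5.1]) → bbox [-9.2,5.7,0.5] .. [6.3,18.5,5.6]
B = sphere(r=9) → bbox [-9,-9,-9] .. [9,9,9]
lo = A.lo+B.lo = [-9.2-9, 5.7-9, 0.5-9] = [-18.200,-3.300,-8.500]
hi = A.hi+B.hi = [6.3+9, 18.5+9, 5.6+9] = [15.300,27.500,14.600]
diag = √(33.5²+30.8²+23.1²) = √2604.5 = 51.034


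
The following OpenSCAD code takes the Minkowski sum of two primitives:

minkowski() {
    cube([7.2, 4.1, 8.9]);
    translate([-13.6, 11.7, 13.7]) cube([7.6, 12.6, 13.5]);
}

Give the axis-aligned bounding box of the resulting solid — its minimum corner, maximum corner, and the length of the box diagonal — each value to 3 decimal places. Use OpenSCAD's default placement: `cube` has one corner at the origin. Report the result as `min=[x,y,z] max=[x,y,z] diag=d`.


A = translate([-13.6, 11.7, 13.7]) cube([7.6, 12.6, 13.5]) → bbox [-13.6,11.7,13.7] .. [-6,24.3,27.2]
B = cube([7.2, 4.1, 8.9]) → bbox [0,0,0] .. [7.2,4.1,8.9]
lo = A.lo+B.lo = [-13.6+0, 11.7+0, 13.7+0] = [-13.600,11.700,13.700]
hi = A.hi+B.hi = [-6+7.2, 24.3+4.1, 27.2+8.9] = [1.200,28.400,36.100]
diag = √(14.8²+16.7²+22.4²) = √999.69 = 31.618

min=[-13.600,11.700,13.700] max=[1.200,28.400,36.100] diag=31.618


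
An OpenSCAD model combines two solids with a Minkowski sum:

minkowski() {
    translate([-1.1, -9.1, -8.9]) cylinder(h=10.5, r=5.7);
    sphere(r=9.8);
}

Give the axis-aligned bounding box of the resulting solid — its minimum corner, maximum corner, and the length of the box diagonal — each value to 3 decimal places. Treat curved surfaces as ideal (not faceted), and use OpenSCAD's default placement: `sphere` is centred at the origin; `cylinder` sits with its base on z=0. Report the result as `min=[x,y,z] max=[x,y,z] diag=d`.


A = translate([-1.1, -9.1, -8.9]) cylinder(h=10.5, r=5.7) → bbox [-6.8,-14.8,-8.9] .. [4.6,-3.4,1.6]
B = sphere(r=9.8) → bbox [-9.8,-9.8,-9.8] .. [9.8,9.8,9.8]
lo = A.lo+B.lo = [-6.8-9.8, -14.8-9.8, -8.9-9.8] = [-16.600,-24.600,-18.700]
hi = A.hi+B.hi = [4.6+9.8, -3.4+9.8, 1.6+9.8] = [14.400,6.400,11.400]
diag = √(31²+31²+30.1²) = √2828.01 = 53.179

min=[-16.600,-24.600,-18.700] max=[14.400,6.400,11.400] diag=53.179


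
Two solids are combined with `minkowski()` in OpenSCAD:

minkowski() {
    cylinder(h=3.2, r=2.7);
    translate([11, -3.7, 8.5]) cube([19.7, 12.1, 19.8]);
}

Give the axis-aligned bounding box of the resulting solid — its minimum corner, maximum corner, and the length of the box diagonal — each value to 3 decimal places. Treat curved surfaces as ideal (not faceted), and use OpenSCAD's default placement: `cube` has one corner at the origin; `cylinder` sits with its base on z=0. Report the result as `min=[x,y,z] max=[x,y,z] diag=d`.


min=[8.300,-6.400,8.500] max=[33.400,11.100,31.500] diag=38.279

A = translate([11, -3.7, 8.5]) cube([19.7, 12.1, 19.8]) → bbox [11,-3.7,8.5] .. [30.7,8.4,28.3]
B = cylinder(h=3.2, r=2.7) → bbox [-2.7,-2.7,0] .. [2.7,2.7,3.2]
lo = A.lo+B.lo = [11-2.7, -3.7-2.7, 8.5+0] = [8.300,-6.400,8.500]
hi = A.hi+B.hi = [30.7+2.7, 8.4+2.7, 28.3+3.2] = [33.400,11.100,31.500]
diag = √(25.1²+17.5²+23²) = √1465.26 = 38.279


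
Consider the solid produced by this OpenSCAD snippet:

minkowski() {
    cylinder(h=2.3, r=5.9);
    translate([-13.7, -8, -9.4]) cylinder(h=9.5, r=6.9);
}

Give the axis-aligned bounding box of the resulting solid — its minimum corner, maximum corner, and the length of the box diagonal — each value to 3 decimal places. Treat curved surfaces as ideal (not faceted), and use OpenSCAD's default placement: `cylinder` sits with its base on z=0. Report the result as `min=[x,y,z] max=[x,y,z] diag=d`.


min=[-26.500,-20.800,-9.400] max=[-0.900,4.800,2.400] diag=38.078

A = translate([-13.7, -8, -9.4]) cylinder(h=9.5, r=6.9) → bbox [-20.6,-14.9,-9.4] .. [-6.8,-1.1,0.1]
B = cylinder(h=2.3, r=5.9) → bbox [-5.9,-5.9,0] .. [5.9,5.9,2.3]
lo = A.lo+B.lo = [-20.6-5.9, -14.9-5.9, -9.4+0] = [-26.500,-20.800,-9.400]
hi = A.hi+B.hi = [-6.8+5.9, -1.1+5.9, 0.1+2.3] = [-0.900,4.800,2.400]
diag = √(25.6²+25.6²+11.8²) = √1449.96 = 38.078


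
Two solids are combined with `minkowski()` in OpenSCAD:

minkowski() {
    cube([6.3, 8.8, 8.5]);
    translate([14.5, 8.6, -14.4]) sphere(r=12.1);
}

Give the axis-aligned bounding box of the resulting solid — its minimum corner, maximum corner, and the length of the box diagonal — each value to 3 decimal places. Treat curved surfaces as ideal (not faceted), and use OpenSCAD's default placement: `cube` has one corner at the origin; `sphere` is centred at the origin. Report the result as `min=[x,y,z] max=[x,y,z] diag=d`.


A = translate([14.5, 8.6, -14.4]) sphere(r=12.1) → bbox [2.4,-3.5,-26.5] .. [26.6,20.7,-2.3]
B = cube([6.3, 8.8, 8.5]) → bbox [0,0,0] .. [6.3,8.8,8.5]
lo = A.lo+B.lo = [2.4+0, -3.5+0, -26.5+0] = [2.400,-3.500,-26.500]
hi = A.hi+B.hi = [26.6+6.3, 20.7+8.8, -2.3+8.5] = [32.900,29.500,6.200]
diag = √(30.5²+33²+32.7²) = √3088.54 = 55.575

min=[2.400,-3.500,-26.500] max=[32.900,29.500,6.200] diag=55.575


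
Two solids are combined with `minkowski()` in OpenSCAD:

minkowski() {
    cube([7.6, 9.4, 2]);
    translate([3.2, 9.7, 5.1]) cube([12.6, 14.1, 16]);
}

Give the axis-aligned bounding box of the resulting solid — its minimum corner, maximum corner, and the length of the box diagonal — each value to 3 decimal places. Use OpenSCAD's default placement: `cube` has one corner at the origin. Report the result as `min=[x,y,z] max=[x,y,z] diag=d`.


A = translate([3.2, 9.7, 5.1]) cube([12.6, 14.1, 16]) → bbox [3.2,9.7,5.1] .. [15.8,23.8,21.1]
B = cube([7.6, 9.4, 2]) → bbox [0,0,0] .. [7.6,9.4,2]
lo = A.lo+B.lo = [3.2+0, 9.7+0, 5.1+0] = [3.200,9.700,5.100]
hi = A.hi+B.hi = [15.8+7.6, 23.8+9.4, 21.1+2] = [23.400,33.200,23.100]
diag = √(20.2²+23.5²+18²) = √1284.29 = 35.837

min=[3.200,9.700,5.100] max=[23.400,33.200,23.100] diag=35.837


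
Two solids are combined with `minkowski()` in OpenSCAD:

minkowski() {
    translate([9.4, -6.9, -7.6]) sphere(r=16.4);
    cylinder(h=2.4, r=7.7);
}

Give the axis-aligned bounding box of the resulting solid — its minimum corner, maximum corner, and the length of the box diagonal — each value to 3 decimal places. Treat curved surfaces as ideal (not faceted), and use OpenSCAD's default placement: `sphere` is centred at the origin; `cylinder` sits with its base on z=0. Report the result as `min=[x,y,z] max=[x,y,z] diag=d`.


min=[-14.700,-31.000,-24.000] max=[33.500,17.200,11.200] diag=76.717

A = translate([9.4, -6.9, -7.6]) sphere(r=16.4) → bbox [-7,-23.3,-24] .. [25.8,9.5,8.8]
B = cylinder(h=2.4, r=7.7) → bbox [-7.7,-7.7,0] .. [7.7,7.7,2.4]
lo = A.lo+B.lo = [-7-7.7, -23.3-7.7, -24+0] = [-14.700,-31.000,-24.000]
hi = A.hi+B.hi = [25.8+7.7, 9.5+7.7, 8.8+2.4] = [33.500,17.200,11.200]
diag = √(48.2²+48.2²+35.2²) = √5885.52 = 76.717


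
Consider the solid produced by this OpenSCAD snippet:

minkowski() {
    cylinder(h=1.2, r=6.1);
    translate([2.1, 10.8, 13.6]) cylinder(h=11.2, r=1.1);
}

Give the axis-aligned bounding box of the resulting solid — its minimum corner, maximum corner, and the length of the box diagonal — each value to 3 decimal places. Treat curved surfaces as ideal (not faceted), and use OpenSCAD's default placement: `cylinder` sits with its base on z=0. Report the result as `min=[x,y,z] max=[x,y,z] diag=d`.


min=[-5.100,3.600,13.600] max=[9.300,18.000,26.000] diag=23.843

A = translate([2.1, 10.8, 13.6]) cylinder(h=11.2, r=1.1) → bbox [1,9.7,13.6] .. [3.2,11.9,24.8]
B = cylinder(h=1.2, r=6.1) → bbox [-6.1,-6.1,0] .. [6.1,6.1,1.2]
lo = A.lo+B.lo = [1-6.1, 9.7-6.1, 13.6+0] = [-5.100,3.600,13.600]
hi = A.hi+B.hi = [3.2+6.1, 11.9+6.1, 24.8+1.2] = [9.300,18.000,26.000]
diag = √(14.4²+14.4²+12.4²) = √568.48 = 23.843


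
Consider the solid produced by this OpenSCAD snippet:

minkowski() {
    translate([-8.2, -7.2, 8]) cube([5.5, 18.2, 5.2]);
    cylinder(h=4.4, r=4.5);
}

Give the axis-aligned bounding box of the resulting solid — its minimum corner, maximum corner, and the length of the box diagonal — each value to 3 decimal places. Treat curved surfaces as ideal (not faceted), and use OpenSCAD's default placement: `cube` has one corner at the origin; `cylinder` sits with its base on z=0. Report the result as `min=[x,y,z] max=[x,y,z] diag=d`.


A = translate([-8.2, -7.2, 8]) cube([5.5, 18.2, 5.2]) → bbox [-8.2,-7.2,8] .. [-2.7,11,13.2]
B = cylinder(h=4.4, r=4.5) → bbox [-4.5,-4.5,0] .. [4.5,4.5,4.4]
lo = A.lo+B.lo = [-8.2-4.5, -7.2-4.5, 8+0] = [-12.700,-11.700,8.000]
hi = A.hi+B.hi = [-2.7+4.5, 11+4.5, 13.2+4.4] = [1.800,15.500,17.600]
diag = √(14.5²+27.2²+9.6²) = √1042.25 = 32.284

min=[-12.700,-11.700,8.000] max=[1.800,15.500,17.600] diag=32.284


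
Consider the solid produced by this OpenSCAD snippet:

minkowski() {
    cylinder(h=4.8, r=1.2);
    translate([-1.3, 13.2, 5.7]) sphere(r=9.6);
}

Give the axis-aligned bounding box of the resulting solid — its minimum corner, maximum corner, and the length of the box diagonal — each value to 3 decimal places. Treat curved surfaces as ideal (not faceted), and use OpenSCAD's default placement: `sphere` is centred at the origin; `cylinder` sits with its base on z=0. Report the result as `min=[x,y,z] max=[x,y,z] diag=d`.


min=[-12.100,2.400,-3.900] max=[9.500,24.000,20.100] diag=38.847

A = translate([-1.3, 13.2, 5.7]) sphere(r=9.6) → bbox [-10.9,3.6,-3.9] .. [8.3,22.8,15.3]
B = cylinder(h=4.8, r=1.2) → bbox [-1.2,-1.2,0] .. [1.2,1.2,4.8]
lo = A.lo+B.lo = [-10.9-1.2, 3.6-1.2, -3.9+0] = [-12.100,2.400,-3.900]
hi = A.hi+B.hi = [8.3+1.2, 22.8+1.2, 15.3+4.8] = [9.500,24.000,20.100]
diag = √(21.6²+21.6²+24²) = √1509.12 = 38.847


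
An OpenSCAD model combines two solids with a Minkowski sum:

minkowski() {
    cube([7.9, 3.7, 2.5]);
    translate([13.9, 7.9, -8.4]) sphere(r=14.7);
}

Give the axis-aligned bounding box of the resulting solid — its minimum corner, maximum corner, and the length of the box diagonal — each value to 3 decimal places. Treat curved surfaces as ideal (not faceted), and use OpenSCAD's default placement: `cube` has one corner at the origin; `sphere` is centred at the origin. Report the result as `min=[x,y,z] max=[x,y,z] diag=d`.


min=[-0.800,-6.800,-23.100] max=[36.500,26.300,8.800] diag=59.199

A = translate([13.9, 7.9, -8.4]) sphere(r=14.7) → bbox [-0.8,-6.8,-23.1] .. [28.6,22.6,6.3]
B = cube([7.9, 3.7, 2.5]) → bbox [0,0,0] .. [7.9,3.7,2.5]
lo = A.lo+B.lo = [-0.8+0, -6.8+0, -23.1+0] = [-0.800,-6.800,-23.100]
hi = A.hi+B.hi = [28.6+7.9, 22.6+3.7, 6.3+2.5] = [36.500,26.300,8.800]
diag = √(37.3²+33.1²+31.9²) = √3504.51 = 59.199


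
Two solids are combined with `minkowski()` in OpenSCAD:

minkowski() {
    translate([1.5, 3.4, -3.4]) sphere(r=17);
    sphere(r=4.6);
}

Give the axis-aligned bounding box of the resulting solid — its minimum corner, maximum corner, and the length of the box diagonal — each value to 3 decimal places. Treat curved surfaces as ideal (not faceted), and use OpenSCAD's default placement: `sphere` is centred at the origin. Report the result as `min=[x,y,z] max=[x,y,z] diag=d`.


min=[-20.100,-18.200,-25.000] max=[23.100,25.000,18.200] diag=74.825

A = translate([1.5, 3.4, -3.4]) sphere(r=17) → bbox [-15.5,-13.6,-20.4] .. [18.5,20.4,13.6]
B = sphere(r=4.6) → bbox [-4.6,-4.6,-4.6] .. [4.6,4.6,4.6]
lo = A.lo+B.lo = [-15.5-4.6, -13.6-4.6, -20.4-4.6] = [-20.100,-18.200,-25.000]
hi = A.hi+B.hi = [18.5+4.6, 20.4+4.6, 13.6+4.6] = [23.100,25.000,18.200]
diag = √(43.2²+43.2²+43.2²) = √5598.72 = 74.825


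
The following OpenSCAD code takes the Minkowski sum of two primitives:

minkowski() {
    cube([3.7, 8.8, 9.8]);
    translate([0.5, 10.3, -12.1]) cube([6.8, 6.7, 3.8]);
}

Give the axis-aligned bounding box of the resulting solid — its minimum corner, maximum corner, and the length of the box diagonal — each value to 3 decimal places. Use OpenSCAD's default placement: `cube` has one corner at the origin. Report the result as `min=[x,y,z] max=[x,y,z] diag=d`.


A = translate([0.5, 10.3, -12.1]) cube([6.8, 6.7, 3.8]) → bbox [0.5,10.3,-12.1] .. [7.3,17,-8.3]
B = cube([3.7, 8.8, 9.8]) → bbox [0,0,0] .. [3.7,8.8,9.8]
lo = A.lo+B.lo = [0.5+0, 10.3+0, -12.1+0] = [0.500,10.300,-12.100]
hi = A.hi+B.hi = [7.3+3.7, 17+8.8, -8.3+9.8] = [11.000,25.800,1.500]
diag = √(10.5²+15.5²+13.6²) = √535.46 = 23.140

min=[0.500,10.300,-12.100] max=[11.000,25.800,1.500] diag=23.140


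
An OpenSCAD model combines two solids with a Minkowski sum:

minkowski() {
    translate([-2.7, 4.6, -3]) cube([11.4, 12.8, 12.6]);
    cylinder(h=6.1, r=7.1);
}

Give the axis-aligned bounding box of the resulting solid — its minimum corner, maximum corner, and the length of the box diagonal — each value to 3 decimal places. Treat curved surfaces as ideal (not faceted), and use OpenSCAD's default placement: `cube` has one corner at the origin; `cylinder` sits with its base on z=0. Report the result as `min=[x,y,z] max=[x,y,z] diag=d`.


min=[-9.800,-2.500,-3.000] max=[15.800,24.500,15.700] diag=41.642

A = translate([-2.7, 4.6, -3]) cube([11.4, 12.8, 12.6]) → bbox [-2.7,4.6,-3] .. [8.7,17.4,9.6]
B = cylinder(h=6.1, r=7.1) → bbox [-7.1,-7.1,0] .. [7.1,7.1,6.1]
lo = A.lo+B.lo = [-2.7-7.1, 4.6-7.1, -3+0] = [-9.800,-2.500,-3.000]
hi = A.hi+B.hi = [8.7+7.1, 17.4+7.1, 9.6+6.1] = [15.800,24.500,15.700]
diag = √(25.6²+27²+18.7²) = √1734.05 = 41.642


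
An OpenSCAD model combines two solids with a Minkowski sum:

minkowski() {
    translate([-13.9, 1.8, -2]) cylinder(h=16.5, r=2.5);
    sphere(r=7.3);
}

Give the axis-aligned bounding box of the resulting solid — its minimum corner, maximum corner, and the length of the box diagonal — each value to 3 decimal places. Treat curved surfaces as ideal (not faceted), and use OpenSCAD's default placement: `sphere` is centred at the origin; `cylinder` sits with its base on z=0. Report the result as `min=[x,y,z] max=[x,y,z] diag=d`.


A = translate([-13.9, 1.8, -2]) cylinder(h=16.5, r=2.5) → bbox [-16.4,-0.7,-2] .. [-11.4,4.3,14.5]
B = sphere(r=7.3) → bbox [-7.3,-7.3,-7.3] .. [7.3,7.3,7.3]
lo = A.lo+B.lo = [-16.4-7.3, -0.7-7.3, -2-7.3] = [-23.700,-8.000,-9.300]
hi = A.hi+B.hi = [-11.4+7.3, 4.3+7.3, 14.5+7.3] = [-4.100,11.600,21.800]
diag = √(19.6²+19.6²+31.1²) = √1735.53 = 41.660

min=[-23.700,-8.000,-9.300] max=[-4.100,11.600,21.800] diag=41.660
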